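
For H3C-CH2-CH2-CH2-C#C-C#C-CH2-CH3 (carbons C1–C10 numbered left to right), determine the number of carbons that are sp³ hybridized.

6

C1: sp3 ✓
C2: sp3 ✓
C3: sp3 ✓
C4: sp3 ✓
C5: sp
C6: sp
C7: sp
C8: sp
C9: sp3 ✓
C10: sp3 ✓
C1, C2, C3, C4, C9, C10 → 6 sp3 carbons.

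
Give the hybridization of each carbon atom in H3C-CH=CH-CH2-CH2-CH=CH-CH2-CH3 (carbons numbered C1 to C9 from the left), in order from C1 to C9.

C1: 4 σ bonds — 4 electron domains, sp3.
C2 (3 σ bonds, plus one π bond) has steric number 3: sp2.
C3 (3 σ bonds, plus one π bond) has steric number 3: sp2.
C4 is sp3: 4 σ bonds, 4 electron-density regions.
C5 has 4 σ bonds: steric number 4 → sp3.
C6: 3 σ bonds, plus one π bond; 3 regions of electron density → sp2.
C7 carries 3 σ bonds, plus one π bond, giving a steric number of 3, so it is sp2.
C8 carries 4 σ bonds, giving a steric number of 4, so it is sp3.
C9 carries 4 σ bonds, giving a steric number of 4, so it is sp3.

C1 sp3, C2 sp2, C3 sp2, C4 sp3, C5 sp3, C6 sp2, C7 sp2, C8 sp3, C9 sp3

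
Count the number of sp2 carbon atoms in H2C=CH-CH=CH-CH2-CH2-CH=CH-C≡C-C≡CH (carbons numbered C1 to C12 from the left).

C1: sp2 ✓
C2: sp2 ✓
C3: sp2 ✓
C4: sp2 ✓
C5: sp3
C6: sp3
C7: sp2 ✓
C8: sp2 ✓
C9: sp
C10: sp
C11: sp
C12: sp
C1, C2, C3, C4, C7, C8 → 6 sp2 carbons.

6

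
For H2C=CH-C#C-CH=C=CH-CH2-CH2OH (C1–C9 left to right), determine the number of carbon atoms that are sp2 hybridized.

4

C1: sp2 ✓
C2: sp2 ✓
C3: sp
C4: sp
C5: sp2 ✓
C6: sp
C7: sp2 ✓
C8: sp3
C9: sp3
C1, C2, C5, C7 → 4 sp2 carbons.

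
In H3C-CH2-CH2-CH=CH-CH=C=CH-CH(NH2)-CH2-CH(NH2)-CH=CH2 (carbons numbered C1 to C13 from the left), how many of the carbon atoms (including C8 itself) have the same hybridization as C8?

C8 is sp2 (one π bond).
C1: sp3
C2: sp3
C3: sp3
C4: sp2 ✓
C5: sp2 ✓
C6: sp2 ✓
C7: sp
C8: sp2 ✓
C9: sp3
C10: sp3
C11: sp3
C12: sp2 ✓
C13: sp2 ✓
6 carbons are sp2.

6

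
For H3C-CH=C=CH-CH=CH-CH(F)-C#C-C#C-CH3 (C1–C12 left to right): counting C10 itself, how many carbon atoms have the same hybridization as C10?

C10 is sp (two π bonds).
C1: sp3
C2: sp2
C3: sp ✓
C4: sp2
C5: sp2
C6: sp2
C7: sp3
C8: sp ✓
C9: sp ✓
C10: sp ✓
C11: sp ✓
C12: sp3
5 carbons are sp.

5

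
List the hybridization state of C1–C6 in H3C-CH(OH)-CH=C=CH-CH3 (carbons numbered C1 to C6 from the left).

C1 sp3, C2 sp3, C3 sp2, C4 sp, C5 sp2, C6 sp3

C1 has 4 σ bonds: steric number 4 → sp3.
C2: 4 σ bonds — 4 electron domains, sp3.
C3: 3 σ bonds, plus one π bond — 3 electron domains, sp2.
C4: 2 σ bonds, plus two π bonds — 2 electron domains, sp.
C5 (3 σ bonds, plus one π bond) has steric number 3: sp2.
C6 (4 σ bonds) has steric number 4: sp3.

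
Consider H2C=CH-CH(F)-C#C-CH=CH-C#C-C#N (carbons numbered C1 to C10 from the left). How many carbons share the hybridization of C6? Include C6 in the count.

4

C6 is sp2 (one π bond).
C1: sp2 ✓
C2: sp2 ✓
C3: sp3
C4: sp
C5: sp
C6: sp2 ✓
C7: sp2 ✓
C8: sp
C9: sp
C10: sp
4 carbons are sp2.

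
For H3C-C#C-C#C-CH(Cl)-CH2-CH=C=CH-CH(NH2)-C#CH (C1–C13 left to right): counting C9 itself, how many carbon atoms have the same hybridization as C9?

7

C9 is sp (two π bonds).
C1: sp3
C2: sp ✓
C3: sp ✓
C4: sp ✓
C5: sp ✓
C6: sp3
C7: sp3
C8: sp2
C9: sp ✓
C10: sp2
C11: sp3
C12: sp ✓
C13: sp ✓
7 carbons are sp.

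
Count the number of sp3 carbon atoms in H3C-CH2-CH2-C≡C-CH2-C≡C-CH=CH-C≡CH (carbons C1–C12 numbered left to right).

C1: sp3 ✓
C2: sp3 ✓
C3: sp3 ✓
C4: sp
C5: sp
C6: sp3 ✓
C7: sp
C8: sp
C9: sp2
C10: sp2
C11: sp
C12: sp
C1, C2, C3, C6 → 4 sp3 carbons.

4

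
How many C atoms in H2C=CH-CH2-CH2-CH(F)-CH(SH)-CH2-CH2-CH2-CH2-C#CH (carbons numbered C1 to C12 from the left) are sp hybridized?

C1: sp2
C2: sp2
C3: sp3
C4: sp3
C5: sp3
C6: sp3
C7: sp3
C8: sp3
C9: sp3
C10: sp3
C11: sp ✓
C12: sp ✓
C11, C12 → 2 sp carbons.

2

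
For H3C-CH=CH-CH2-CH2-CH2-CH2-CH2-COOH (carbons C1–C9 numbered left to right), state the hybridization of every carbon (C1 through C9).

C1 — 4 σ bonds. Steric number 4, so sp3.
C2 is sp2: 3 σ bonds, plus one π bond, 3 electron-density regions.
C3: 3 σ bonds, plus one π bond; 3 regions of electron density → sp2.
C4 carries 4 σ bonds, giving a steric number of 4, so it is sp3.
C5 — 4 σ bonds. Steric number 4, so sp3.
C6 — 4 σ bonds. Steric number 4, so sp3.
C7 (4 σ bonds) has steric number 4: sp3.
C8: 4 σ bonds; 4 regions of electron density → sp3.
C9: 3 σ bonds, plus one π bond — 3 electron domains, sp2.

C1 sp3, C2 sp2, C3 sp2, C4 sp3, C5 sp3, C6 sp3, C7 sp3, C8 sp3, C9 sp2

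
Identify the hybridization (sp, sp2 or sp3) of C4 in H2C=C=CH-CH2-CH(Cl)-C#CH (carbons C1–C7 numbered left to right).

C4 has 4 σ bonds: steric number 4 → sp3.

sp³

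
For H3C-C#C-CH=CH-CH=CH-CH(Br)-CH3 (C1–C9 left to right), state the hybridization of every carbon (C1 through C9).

C1 sp3, C2 sp, C3 sp, C4 sp2, C5 sp2, C6 sp2, C7 sp2, C8 sp3, C9 sp3

C1 — 4 σ bonds. Steric number 4, so sp3.
C2 (2 σ bonds, plus two π bonds) has steric number 2: sp.
C3: 2 σ bonds, plus two π bonds; 2 regions of electron density → sp.
C4: 3 σ bonds, plus one π bond; 3 regions of electron density → sp2.
C5: 3 σ bonds, plus one π bond; 3 regions of electron density → sp2.
C6 — 3 σ bonds, plus one π bond. Steric number 3, so sp2.
C7 carries 3 σ bonds, plus one π bond, giving a steric number of 3, so it is sp2.
C8 — 4 σ bonds. Steric number 4, so sp3.
C9 (4 σ bonds) has steric number 4: sp3.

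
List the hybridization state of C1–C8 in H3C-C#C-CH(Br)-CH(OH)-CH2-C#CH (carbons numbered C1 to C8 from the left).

C1: 4 σ bonds; 4 regions of electron density → sp3.
C2: 2 σ bonds, plus two π bonds — 2 electron domains, sp.
C3 (2 σ bonds, plus two π bonds) has steric number 2: sp.
C4: 4 σ bonds; 4 regions of electron density → sp3.
C5 (4 σ bonds) has steric number 4: sp3.
C6 (4 σ bonds) has steric number 4: sp3.
C7 (2 σ bonds, plus two π bonds) has steric number 2: sp.
C8 carries 2 σ bonds, plus two π bonds, giving a steric number of 2, so it is sp.

C1 sp3, C2 sp, C3 sp, C4 sp3, C5 sp3, C6 sp3, C7 sp, C8 sp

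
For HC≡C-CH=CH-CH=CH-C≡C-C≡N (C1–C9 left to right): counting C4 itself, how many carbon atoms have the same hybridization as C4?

C4 is sp2 (one π bond).
C1: sp
C2: sp
C3: sp2 ✓
C4: sp2 ✓
C5: sp2 ✓
C6: sp2 ✓
C7: sp
C8: sp
C9: sp
4 carbons are sp2.

4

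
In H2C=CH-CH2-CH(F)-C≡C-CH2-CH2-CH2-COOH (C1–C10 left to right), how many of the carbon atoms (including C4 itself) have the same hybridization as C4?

C4 is sp3 (only σ bonds).
C1: sp2
C2: sp2
C3: sp3 ✓
C4: sp3 ✓
C5: sp
C6: sp
C7: sp3 ✓
C8: sp3 ✓
C9: sp3 ✓
C10: sp2
5 carbons are sp3.

5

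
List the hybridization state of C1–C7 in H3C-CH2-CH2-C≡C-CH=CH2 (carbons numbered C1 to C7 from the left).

C1: 4 σ bonds — 4 electron domains, sp3.
C2 is sp3: 4 σ bonds, 4 electron-density regions.
C3 (4 σ bonds) has steric number 4: sp3.
C4 (2 σ bonds, plus two π bonds) has steric number 2: sp.
C5 carries 2 σ bonds, plus two π bonds, giving a steric number of 2, so it is sp.
C6 is sp2: 3 σ bonds, plus one π bond, 3 electron-density regions.
C7: 3 σ bonds, plus one π bond — 3 electron domains, sp2.

C1 sp3, C2 sp3, C3 sp3, C4 sp, C5 sp, C6 sp2, C7 sp2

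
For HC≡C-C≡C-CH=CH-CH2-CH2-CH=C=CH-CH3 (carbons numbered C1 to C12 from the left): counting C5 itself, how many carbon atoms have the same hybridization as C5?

C5 is sp2 (one π bond).
C1: sp
C2: sp
C3: sp
C4: sp
C5: sp2 ✓
C6: sp2 ✓
C7: sp3
C8: sp3
C9: sp2 ✓
C10: sp
C11: sp2 ✓
C12: sp3
4 carbons are sp2.

4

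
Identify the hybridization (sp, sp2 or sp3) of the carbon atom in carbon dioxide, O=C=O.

sp

Two σ bonds, two π bonds → steric number 2 → sp.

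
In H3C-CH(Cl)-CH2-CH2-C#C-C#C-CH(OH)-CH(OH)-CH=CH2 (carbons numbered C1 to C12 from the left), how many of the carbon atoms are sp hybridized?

4

C1: sp3
C2: sp3
C3: sp3
C4: sp3
C5: sp ✓
C6: sp ✓
C7: sp ✓
C8: sp ✓
C9: sp3
C10: sp3
C11: sp2
C12: sp2
C5, C6, C7, C8 → 4 sp carbons.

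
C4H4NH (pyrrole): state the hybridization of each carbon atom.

sp^2

Each carbon atom: 3 σ bonds, plus one π bond; 3 regions of electron density → sp2.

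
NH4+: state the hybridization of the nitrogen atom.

sp³

Four σ bonds, no lone pair → sp3, tetrahedral.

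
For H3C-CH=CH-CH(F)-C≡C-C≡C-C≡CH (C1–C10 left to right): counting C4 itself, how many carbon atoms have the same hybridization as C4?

C4 is sp3 (only σ bonds).
C1: sp3 ✓
C2: sp2
C3: sp2
C4: sp3 ✓
C5: sp
C6: sp
C7: sp
C8: sp
C9: sp
C10: sp
2 carbons are sp3.

2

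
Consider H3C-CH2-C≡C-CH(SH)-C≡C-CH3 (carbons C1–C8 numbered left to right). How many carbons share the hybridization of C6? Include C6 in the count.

4

C6 is sp (two π bonds).
C1: sp3
C2: sp3
C3: sp ✓
C4: sp ✓
C5: sp3
C6: sp ✓
C7: sp ✓
C8: sp3
4 carbons are sp.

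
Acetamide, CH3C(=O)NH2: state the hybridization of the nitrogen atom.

sp²

The nitrogen lone pair is delocalised into the carbonyl π system (amide resonance), so N is planar sp2 rather than the sp3 a naive steric count of 4 would suggest.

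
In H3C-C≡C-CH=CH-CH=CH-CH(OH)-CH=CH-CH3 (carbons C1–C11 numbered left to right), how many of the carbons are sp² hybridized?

6

C1: sp3
C2: sp
C3: sp
C4: sp2 ✓
C5: sp2 ✓
C6: sp2 ✓
C7: sp2 ✓
C8: sp3
C9: sp2 ✓
C10: sp2 ✓
C11: sp3
C4, C5, C6, C7, C9, C10 → 6 sp2 carbons.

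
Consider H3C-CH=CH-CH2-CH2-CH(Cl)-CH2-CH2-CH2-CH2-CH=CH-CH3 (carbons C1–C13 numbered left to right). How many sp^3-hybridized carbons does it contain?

9

C1: sp3 ✓
C2: sp2
C3: sp2
C4: sp3 ✓
C5: sp3 ✓
C6: sp3 ✓
C7: sp3 ✓
C8: sp3 ✓
C9: sp3 ✓
C10: sp3 ✓
C11: sp2
C12: sp2
C13: sp3 ✓
C1, C4, C5, C6, C7, C8, C9, C10, C13 → 9 sp3 carbons.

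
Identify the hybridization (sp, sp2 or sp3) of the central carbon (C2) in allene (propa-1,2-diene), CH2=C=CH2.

sp

Two σ bonds and two π bonds (one to each neighbour) → sp.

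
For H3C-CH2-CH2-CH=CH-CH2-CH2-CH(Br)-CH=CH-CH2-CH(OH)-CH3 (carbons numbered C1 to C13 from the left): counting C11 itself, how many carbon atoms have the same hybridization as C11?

9

C11 is sp3 (only σ bonds).
C1: sp3 ✓
C2: sp3 ✓
C3: sp3 ✓
C4: sp2
C5: sp2
C6: sp3 ✓
C7: sp3 ✓
C8: sp3 ✓
C9: sp2
C10: sp2
C11: sp3 ✓
C12: sp3 ✓
C13: sp3 ✓
9 carbons are sp3.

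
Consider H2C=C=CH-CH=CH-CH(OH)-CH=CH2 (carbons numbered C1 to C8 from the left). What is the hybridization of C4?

C4 (3 σ bonds, plus one π bond) has steric number 3: sp2.

sp2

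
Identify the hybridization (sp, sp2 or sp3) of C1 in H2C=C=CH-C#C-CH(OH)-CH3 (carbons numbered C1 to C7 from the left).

sp²

C1 is sp2: 3 σ bonds, plus one π bond, 3 electron-density regions.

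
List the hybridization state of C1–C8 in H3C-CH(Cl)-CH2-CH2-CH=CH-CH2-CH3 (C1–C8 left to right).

C1: 4 σ bonds — 4 electron domains, sp3.
C2 is sp3: 4 σ bonds, 4 electron-density regions.
C3 is sp3: 4 σ bonds, 4 electron-density regions.
C4 (4 σ bonds) has steric number 4: sp3.
C5: 3 σ bonds, plus one π bond — 3 electron domains, sp2.
C6 is sp2: 3 σ bonds, plus one π bond, 3 electron-density regions.
C7: 4 σ bonds — 4 electron domains, sp3.
C8: 4 σ bonds; 4 regions of electron density → sp3.

C1 sp3, C2 sp3, C3 sp3, C4 sp3, C5 sp2, C6 sp2, C7 sp3, C8 sp3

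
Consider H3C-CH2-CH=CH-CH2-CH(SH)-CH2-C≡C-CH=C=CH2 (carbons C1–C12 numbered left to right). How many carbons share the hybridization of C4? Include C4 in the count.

4

C4 is sp2 (one π bond).
C1: sp3
C2: sp3
C3: sp2 ✓
C4: sp2 ✓
C5: sp3
C6: sp3
C7: sp3
C8: sp
C9: sp
C10: sp2 ✓
C11: sp
C12: sp2 ✓
4 carbons are sp2.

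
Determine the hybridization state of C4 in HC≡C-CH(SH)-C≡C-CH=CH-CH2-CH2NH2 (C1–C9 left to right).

sp

C4 is sp: 2 σ bonds, plus two π bonds, 2 electron-density regions.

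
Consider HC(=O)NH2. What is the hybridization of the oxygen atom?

sp2

The oxygen atom has 1 σ bond and 2 lone pairs, plus one π bond: steric number 3 → sp2.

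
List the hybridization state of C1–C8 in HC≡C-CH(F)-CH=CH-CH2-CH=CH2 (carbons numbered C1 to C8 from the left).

C1 sp, C2 sp, C3 sp3, C4 sp2, C5 sp2, C6 sp3, C7 sp2, C8 sp2

C1 — 2 σ bonds, plus two π bonds. Steric number 2, so sp.
C2: 2 σ bonds, plus two π bonds; 2 regions of electron density → sp.
C3 — 4 σ bonds. Steric number 4, so sp3.
C4: 3 σ bonds, plus one π bond; 3 regions of electron density → sp2.
C5: 3 σ bonds, plus one π bond; 3 regions of electron density → sp2.
C6: 4 σ bonds; 4 regions of electron density → sp3.
C7 carries 3 σ bonds, plus one π bond, giving a steric number of 3, so it is sp2.
C8 is sp2: 3 σ bonds, plus one π bond, 3 electron-density regions.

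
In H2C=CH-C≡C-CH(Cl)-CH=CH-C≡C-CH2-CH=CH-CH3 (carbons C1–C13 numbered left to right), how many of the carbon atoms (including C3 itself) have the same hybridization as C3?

C3 is sp (two π bonds).
C1: sp2
C2: sp2
C3: sp ✓
C4: sp ✓
C5: sp3
C6: sp2
C7: sp2
C8: sp ✓
C9: sp ✓
C10: sp3
C11: sp2
C12: sp2
C13: sp3
4 carbons are sp.

4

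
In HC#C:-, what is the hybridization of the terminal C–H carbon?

sp

The terminal C–H carbon: 2 σ bonds, plus two π bonds; 2 regions of electron density → sp.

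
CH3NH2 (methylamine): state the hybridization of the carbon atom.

sp3

The carbon atom is sp3: 4 σ bonds, 4 electron-density regions.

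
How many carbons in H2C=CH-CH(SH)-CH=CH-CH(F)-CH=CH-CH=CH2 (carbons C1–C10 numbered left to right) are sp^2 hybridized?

C1: sp2 ✓
C2: sp2 ✓
C3: sp3
C4: sp2 ✓
C5: sp2 ✓
C6: sp3
C7: sp2 ✓
C8: sp2 ✓
C9: sp2 ✓
C10: sp2 ✓
C1, C2, C4, C5, C7, C8, C9, C10 → 8 sp2 carbons.

8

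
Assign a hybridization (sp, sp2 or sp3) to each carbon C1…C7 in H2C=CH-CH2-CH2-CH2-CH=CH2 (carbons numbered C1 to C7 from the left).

C1 sp2, C2 sp2, C3 sp3, C4 sp3, C5 sp3, C6 sp2, C7 sp2

C1 is sp2: 3 σ bonds, plus one π bond, 3 electron-density regions.
C2 has 3 σ bonds, plus one π bond: steric number 3 → sp2.
C3 — 4 σ bonds. Steric number 4, so sp3.
C4: 4 σ bonds — 4 electron domains, sp3.
C5: 4 σ bonds; 4 regions of electron density → sp3.
C6 carries 3 σ bonds, plus one π bond, giving a steric number of 3, so it is sp2.
C7: 3 σ bonds, plus one π bond; 3 regions of electron density → sp2.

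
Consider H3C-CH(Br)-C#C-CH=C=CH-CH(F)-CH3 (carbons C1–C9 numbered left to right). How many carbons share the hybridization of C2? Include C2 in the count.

C2 is sp3 (only σ bonds).
C1: sp3 ✓
C2: sp3 ✓
C3: sp
C4: sp
C5: sp2
C6: sp
C7: sp2
C8: sp3 ✓
C9: sp3 ✓
4 carbons are sp3.

4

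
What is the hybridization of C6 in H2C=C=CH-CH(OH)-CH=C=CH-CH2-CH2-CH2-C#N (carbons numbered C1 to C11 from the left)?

C6 has 2 σ bonds, plus two π bonds: steric number 2 → sp.

sp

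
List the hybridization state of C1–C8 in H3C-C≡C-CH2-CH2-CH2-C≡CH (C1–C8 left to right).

C1: 4 σ bonds — 4 electron domains, sp3.
C2 carries 2 σ bonds, plus two π bonds, giving a steric number of 2, so it is sp.
C3 carries 2 σ bonds, plus two π bonds, giving a steric number of 2, so it is sp.
C4 carries 4 σ bonds, giving a steric number of 4, so it is sp3.
C5 carries 4 σ bonds, giving a steric number of 4, so it is sp3.
C6 is sp3: 4 σ bonds, 4 electron-density regions.
C7 is sp: 2 σ bonds, plus two π bonds, 2 electron-density regions.
C8 has 2 σ bonds, plus two π bonds: steric number 2 → sp.

C1 sp3, C2 sp, C3 sp, C4 sp3, C5 sp3, C6 sp3, C7 sp, C8 sp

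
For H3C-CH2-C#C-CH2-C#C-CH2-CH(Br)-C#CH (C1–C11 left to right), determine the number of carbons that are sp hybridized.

C1: sp3
C2: sp3
C3: sp ✓
C4: sp ✓
C5: sp3
C6: sp ✓
C7: sp ✓
C8: sp3
C9: sp3
C10: sp ✓
C11: sp ✓
C3, C4, C6, C7, C10, C11 → 6 sp carbons.

6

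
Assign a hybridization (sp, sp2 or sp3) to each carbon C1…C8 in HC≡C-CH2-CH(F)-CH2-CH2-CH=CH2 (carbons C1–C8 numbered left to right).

C1: 2 σ bonds, plus two π bonds — 2 electron domains, sp.
C2 — 2 σ bonds, plus two π bonds. Steric number 2, so sp.
C3 (4 σ bonds) has steric number 4: sp3.
C4 (4 σ bonds) has steric number 4: sp3.
C5 (4 σ bonds) has steric number 4: sp3.
C6 is sp3: 4 σ bonds, 4 electron-density regions.
C7 has 3 σ bonds, plus one π bond: steric number 3 → sp2.
C8: 3 σ bonds, plus one π bond; 3 regions of electron density → sp2.

C1 sp, C2 sp, C3 sp3, C4 sp3, C5 sp3, C6 sp3, C7 sp2, C8 sp2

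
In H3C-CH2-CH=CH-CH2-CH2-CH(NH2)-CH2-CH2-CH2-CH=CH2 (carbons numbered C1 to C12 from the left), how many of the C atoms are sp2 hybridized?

C1: sp3
C2: sp3
C3: sp2 ✓
C4: sp2 ✓
C5: sp3
C6: sp3
C7: sp3
C8: sp3
C9: sp3
C10: sp3
C11: sp2 ✓
C12: sp2 ✓
C3, C4, C11, C12 → 4 sp2 carbons.

4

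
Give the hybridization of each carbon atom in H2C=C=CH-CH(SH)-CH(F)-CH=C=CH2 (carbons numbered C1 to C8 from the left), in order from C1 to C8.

C1 sp2, C2 sp, C3 sp2, C4 sp3, C5 sp3, C6 sp2, C7 sp, C8 sp2

C1 — 3 σ bonds, plus one π bond. Steric number 3, so sp2.
C2: 2 σ bonds, plus two π bonds — 2 electron domains, sp.
C3 — 3 σ bonds, plus one π bond. Steric number 3, so sp2.
C4 — 4 σ bonds. Steric number 4, so sp3.
C5 (4 σ bonds) has steric number 4: sp3.
C6 — 3 σ bonds, plus one π bond. Steric number 3, so sp2.
C7 has 2 σ bonds, plus two π bonds: steric number 2 → sp.
C8 — 3 σ bonds, plus one π bond. Steric number 3, so sp2.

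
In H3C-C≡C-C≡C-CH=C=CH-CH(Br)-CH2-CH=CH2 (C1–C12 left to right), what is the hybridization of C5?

sp

C5 — 2 σ bonds, plus two π bonds. Steric number 2, so sp.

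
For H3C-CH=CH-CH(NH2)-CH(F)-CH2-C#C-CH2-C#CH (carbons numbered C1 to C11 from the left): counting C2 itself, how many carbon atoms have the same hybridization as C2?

C2 is sp2 (one π bond).
C1: sp3
C2: sp2 ✓
C3: sp2 ✓
C4: sp3
C5: sp3
C6: sp3
C7: sp
C8: sp
C9: sp3
C10: sp
C11: sp
2 carbons are sp2.

2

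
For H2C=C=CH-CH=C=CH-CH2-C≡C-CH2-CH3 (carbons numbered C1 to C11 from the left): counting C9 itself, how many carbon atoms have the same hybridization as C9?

C9 is sp (two π bonds).
C1: sp2
C2: sp ✓
C3: sp2
C4: sp2
C5: sp ✓
C6: sp2
C7: sp3
C8: sp ✓
C9: sp ✓
C10: sp3
C11: sp3
4 carbons are sp.

4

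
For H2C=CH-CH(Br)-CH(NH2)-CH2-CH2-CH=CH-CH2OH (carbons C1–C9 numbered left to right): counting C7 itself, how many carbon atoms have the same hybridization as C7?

C7 is sp2 (one π bond).
C1: sp2 ✓
C2: sp2 ✓
C3: sp3
C4: sp3
C5: sp3
C6: sp3
C7: sp2 ✓
C8: sp2 ✓
C9: sp3
4 carbons are sp2.

4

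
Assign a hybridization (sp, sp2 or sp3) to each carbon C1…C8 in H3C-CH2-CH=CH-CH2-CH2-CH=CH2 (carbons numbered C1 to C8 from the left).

C1 is sp3: 4 σ bonds, 4 electron-density regions.
C2: 4 σ bonds — 4 electron domains, sp3.
C3 is sp2: 3 σ bonds, plus one π bond, 3 electron-density regions.
C4 (3 σ bonds, plus one π bond) has steric number 3: sp2.
C5 carries 4 σ bonds, giving a steric number of 4, so it is sp3.
C6 is sp3: 4 σ bonds, 4 electron-density regions.
C7 is sp2: 3 σ bonds, plus one π bond, 3 electron-density regions.
C8 carries 3 σ bonds, plus one π bond, giving a steric number of 3, so it is sp2.

C1 sp3, C2 sp3, C3 sp2, C4 sp2, C5 sp3, C6 sp3, C7 sp2, C8 sp2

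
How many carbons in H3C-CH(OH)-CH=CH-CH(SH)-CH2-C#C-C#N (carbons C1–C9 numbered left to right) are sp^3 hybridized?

4

C1: sp3 ✓
C2: sp3 ✓
C3: sp2
C4: sp2
C5: sp3 ✓
C6: sp3 ✓
C7: sp
C8: sp
C9: sp
C1, C2, C5, C6 → 4 sp3 carbons.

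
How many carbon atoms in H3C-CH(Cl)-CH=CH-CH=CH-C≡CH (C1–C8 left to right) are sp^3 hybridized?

2

C1: sp3 ✓
C2: sp3 ✓
C3: sp2
C4: sp2
C5: sp2
C6: sp2
C7: sp
C8: sp
C1, C2 → 2 sp3 carbons.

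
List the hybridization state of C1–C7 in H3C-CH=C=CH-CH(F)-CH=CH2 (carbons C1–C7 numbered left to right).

C1 sp3, C2 sp2, C3 sp, C4 sp2, C5 sp3, C6 sp2, C7 sp2

C1 is sp3: 4 σ bonds, 4 electron-density regions.
C2 is sp2: 3 σ bonds, plus one π bond, 3 electron-density regions.
C3 — 2 σ bonds, plus two π bonds. Steric number 2, so sp.
C4 — 3 σ bonds, plus one π bond. Steric number 3, so sp2.
C5 is sp3: 4 σ bonds, 4 electron-density regions.
C6 (3 σ bonds, plus one π bond) has steric number 3: sp2.
C7 is sp2: 3 σ bonds, plus one π bond, 3 electron-density regions.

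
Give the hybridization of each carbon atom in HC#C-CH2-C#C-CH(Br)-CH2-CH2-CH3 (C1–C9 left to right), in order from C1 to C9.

C1 sp, C2 sp, C3 sp3, C4 sp, C5 sp, C6 sp3, C7 sp3, C8 sp3, C9 sp3

C1: 2 σ bonds, plus two π bonds — 2 electron domains, sp.
C2 has 2 σ bonds, plus two π bonds: steric number 2 → sp.
C3 — 4 σ bonds. Steric number 4, so sp3.
C4: 2 σ bonds, plus two π bonds — 2 electron domains, sp.
C5 is sp: 2 σ bonds, plus two π bonds, 2 electron-density regions.
C6 — 4 σ bonds. Steric number 4, so sp3.
C7: 4 σ bonds — 4 electron domains, sp3.
C8 (4 σ bonds) has steric number 4: sp3.
C9 (4 σ bonds) has steric number 4: sp3.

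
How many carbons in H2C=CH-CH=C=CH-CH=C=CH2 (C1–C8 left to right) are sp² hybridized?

6

C1: sp2 ✓
C2: sp2 ✓
C3: sp2 ✓
C4: sp
C5: sp2 ✓
C6: sp2 ✓
C7: sp
C8: sp2 ✓
C1, C2, C3, C5, C6, C8 → 6 sp2 carbons.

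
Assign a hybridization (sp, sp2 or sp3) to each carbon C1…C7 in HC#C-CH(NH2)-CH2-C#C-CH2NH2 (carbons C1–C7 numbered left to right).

C1: 2 σ bonds, plus two π bonds — 2 electron domains, sp.
C2 carries 2 σ bonds, plus two π bonds, giving a steric number of 2, so it is sp.
C3 — 4 σ bonds. Steric number 4, so sp3.
C4 (4 σ bonds) has steric number 4: sp3.
C5 carries 2 σ bonds, plus two π bonds, giving a steric number of 2, so it is sp.
C6 is sp: 2 σ bonds, plus two π bonds, 2 electron-density regions.
C7 is sp3: 4 σ bonds, 4 electron-density regions.

C1 sp, C2 sp, C3 sp3, C4 sp3, C5 sp, C6 sp, C7 sp3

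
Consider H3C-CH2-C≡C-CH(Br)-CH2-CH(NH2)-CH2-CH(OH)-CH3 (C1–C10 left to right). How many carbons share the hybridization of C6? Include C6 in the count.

8

C6 is sp3 (only σ bonds).
C1: sp3 ✓
C2: sp3 ✓
C3: sp
C4: sp
C5: sp3 ✓
C6: sp3 ✓
C7: sp3 ✓
C8: sp3 ✓
C9: sp3 ✓
C10: sp3 ✓
8 carbons are sp3.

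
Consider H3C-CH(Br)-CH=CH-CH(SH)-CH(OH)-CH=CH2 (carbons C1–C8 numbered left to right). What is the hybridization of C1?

sp^3

C1 is sp3: 4 σ bonds, 4 electron-density regions.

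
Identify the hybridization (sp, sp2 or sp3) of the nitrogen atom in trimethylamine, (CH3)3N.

sp3

The nitrogen atom (3 σ bonds and 1 lone pair) has steric number 4: sp3.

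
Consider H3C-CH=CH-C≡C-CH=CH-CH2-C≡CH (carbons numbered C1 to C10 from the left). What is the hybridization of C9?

C9 (2 σ bonds, plus two π bonds) has steric number 2: sp.

sp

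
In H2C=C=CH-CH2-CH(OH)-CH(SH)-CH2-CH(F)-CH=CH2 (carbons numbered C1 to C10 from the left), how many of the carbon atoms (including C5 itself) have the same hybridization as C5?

5

C5 is sp3 (only σ bonds).
C1: sp2
C2: sp
C3: sp2
C4: sp3 ✓
C5: sp3 ✓
C6: sp3 ✓
C7: sp3 ✓
C8: sp3 ✓
C9: sp2
C10: sp2
5 carbons are sp3.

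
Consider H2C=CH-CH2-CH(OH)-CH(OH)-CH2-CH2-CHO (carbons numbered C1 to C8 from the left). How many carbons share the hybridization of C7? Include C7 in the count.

5

C7 is sp3 (only σ bonds).
C1: sp2
C2: sp2
C3: sp3 ✓
C4: sp3 ✓
C5: sp3 ✓
C6: sp3 ✓
C7: sp3 ✓
C8: sp2
5 carbons are sp3.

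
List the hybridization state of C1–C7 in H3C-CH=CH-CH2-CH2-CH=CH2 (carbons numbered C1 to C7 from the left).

C1 sp3, C2 sp2, C3 sp2, C4 sp3, C5 sp3, C6 sp2, C7 sp2

C1: 4 σ bonds; 4 regions of electron density → sp3.
C2 — 3 σ bonds, plus one π bond. Steric number 3, so sp2.
C3 (3 σ bonds, plus one π bond) has steric number 3: sp2.
C4 has 4 σ bonds: steric number 4 → sp3.
C5 — 4 σ bonds. Steric number 4, so sp3.
C6 has 3 σ bonds, plus one π bond: steric number 3 → sp2.
C7 — 3 σ bonds, plus one π bond. Steric number 3, so sp2.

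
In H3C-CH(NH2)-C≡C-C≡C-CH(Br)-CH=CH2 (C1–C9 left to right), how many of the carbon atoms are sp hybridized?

4

C1: sp3
C2: sp3
C3: sp ✓
C4: sp ✓
C5: sp ✓
C6: sp ✓
C7: sp3
C8: sp2
C9: sp2
C3, C4, C5, C6 → 4 sp carbons.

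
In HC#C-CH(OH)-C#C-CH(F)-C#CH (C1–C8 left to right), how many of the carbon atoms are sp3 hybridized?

2

C1: sp
C2: sp
C3: sp3 ✓
C4: sp
C5: sp
C6: sp3 ✓
C7: sp
C8: sp
C3, C6 → 2 sp3 carbons.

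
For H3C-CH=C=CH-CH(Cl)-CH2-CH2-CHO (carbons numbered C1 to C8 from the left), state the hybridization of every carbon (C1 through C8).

C1 carries 4 σ bonds, giving a steric number of 4, so it is sp3.
C2 is sp2: 3 σ bonds, plus one π bond, 3 electron-density regions.
C3: 2 σ bonds, plus two π bonds; 2 regions of electron density → sp.
C4 (3 σ bonds, plus one π bond) has steric number 3: sp2.
C5: 4 σ bonds — 4 electron domains, sp3.
C6: 4 σ bonds — 4 electron domains, sp3.
C7: 4 σ bonds — 4 electron domains, sp3.
C8 has 3 σ bonds, plus one π bond: steric number 3 → sp2.

C1 sp3, C2 sp2, C3 sp, C4 sp2, C5 sp3, C6 sp3, C7 sp3, C8 sp2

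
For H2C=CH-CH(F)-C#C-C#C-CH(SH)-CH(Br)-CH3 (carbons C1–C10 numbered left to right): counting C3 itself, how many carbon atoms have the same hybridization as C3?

C3 is sp3 (only σ bonds).
C1: sp2
C2: sp2
C3: sp3 ✓
C4: sp
C5: sp
C6: sp
C7: sp
C8: sp3 ✓
C9: sp3 ✓
C10: sp3 ✓
4 carbons are sp3.

4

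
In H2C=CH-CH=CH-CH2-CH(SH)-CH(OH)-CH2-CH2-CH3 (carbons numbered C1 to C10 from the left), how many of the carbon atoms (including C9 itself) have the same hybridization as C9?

C9 is sp3 (only σ bonds).
C1: sp2
C2: sp2
C3: sp2
C4: sp2
C5: sp3 ✓
C6: sp3 ✓
C7: sp3 ✓
C8: sp3 ✓
C9: sp3 ✓
C10: sp3 ✓
6 carbons are sp3.

6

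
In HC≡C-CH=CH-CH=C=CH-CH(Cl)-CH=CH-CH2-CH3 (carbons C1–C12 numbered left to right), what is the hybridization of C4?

C4: 3 σ bonds, plus one π bond; 3 regions of electron density → sp2.

sp2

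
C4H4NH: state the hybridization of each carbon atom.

sp^2

Each carbon atom: 3 σ bonds, plus one π bond — 3 electron domains, sp2.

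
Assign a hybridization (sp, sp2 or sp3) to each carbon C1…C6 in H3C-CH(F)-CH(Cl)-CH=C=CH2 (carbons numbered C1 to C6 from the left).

C1 sp3, C2 sp3, C3 sp3, C4 sp2, C5 sp, C6 sp2

C1 is sp3: 4 σ bonds, 4 electron-density regions.
C2 has 4 σ bonds: steric number 4 → sp3.
C3 is sp3: 4 σ bonds, 4 electron-density regions.
C4 — 3 σ bonds, plus one π bond. Steric number 3, so sp2.
C5 carries 2 σ bonds, plus two π bonds, giving a steric number of 2, so it is sp.
C6 (3 σ bonds, plus one π bond) has steric number 3: sp2.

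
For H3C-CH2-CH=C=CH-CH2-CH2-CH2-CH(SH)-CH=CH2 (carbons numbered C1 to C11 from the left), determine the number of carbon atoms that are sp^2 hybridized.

4

C1: sp3
C2: sp3
C3: sp2 ✓
C4: sp
C5: sp2 ✓
C6: sp3
C7: sp3
C8: sp3
C9: sp3
C10: sp2 ✓
C11: sp2 ✓
C3, C5, C10, C11 → 4 sp2 carbons.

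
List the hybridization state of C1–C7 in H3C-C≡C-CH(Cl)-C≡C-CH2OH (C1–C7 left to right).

C1 sp3, C2 sp, C3 sp, C4 sp3, C5 sp, C6 sp, C7 sp3

C1 — 4 σ bonds. Steric number 4, so sp3.
C2 is sp: 2 σ bonds, plus two π bonds, 2 electron-density regions.
C3 has 2 σ bonds, plus two π bonds: steric number 2 → sp.
C4: 4 σ bonds — 4 electron domains, sp3.
C5 has 2 σ bonds, plus two π bonds: steric number 2 → sp.
C6 has 2 σ bonds, plus two π bonds: steric number 2 → sp.
C7 is sp3: 4 σ bonds, 4 electron-density regions.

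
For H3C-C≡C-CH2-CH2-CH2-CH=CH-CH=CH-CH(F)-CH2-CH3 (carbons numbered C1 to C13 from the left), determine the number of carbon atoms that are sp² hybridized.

C1: sp3
C2: sp
C3: sp
C4: sp3
C5: sp3
C6: sp3
C7: sp2 ✓
C8: sp2 ✓
C9: sp2 ✓
C10: sp2 ✓
C11: sp3
C12: sp3
C13: sp3
C7, C8, C9, C10 → 4 sp2 carbons.

4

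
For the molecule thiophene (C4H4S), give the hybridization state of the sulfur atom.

Analogous to furan: one S lone pair in the aromatic π system, S is sp2.

sp2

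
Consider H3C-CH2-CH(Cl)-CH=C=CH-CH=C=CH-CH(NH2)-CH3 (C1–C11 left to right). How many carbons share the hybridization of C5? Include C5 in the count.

C5 is sp (two π bonds).
C1: sp3
C2: sp3
C3: sp3
C4: sp2
C5: sp ✓
C6: sp2
C7: sp2
C8: sp ✓
C9: sp2
C10: sp3
C11: sp3
2 carbons are sp.

2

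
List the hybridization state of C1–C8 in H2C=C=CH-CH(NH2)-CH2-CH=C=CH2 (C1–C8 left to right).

C1 (3 σ bonds, plus one π bond) has steric number 3: sp2.
C2: 2 σ bonds, plus two π bonds; 2 regions of electron density → sp.
C3: 3 σ bonds, plus one π bond; 3 regions of electron density → sp2.
C4: 4 σ bonds; 4 regions of electron density → sp3.
C5: 4 σ bonds; 4 regions of electron density → sp3.
C6 has 3 σ bonds, plus one π bond: steric number 3 → sp2.
C7: 2 σ bonds, plus two π bonds — 2 electron domains, sp.
C8 has 3 σ bonds, plus one π bond: steric number 3 → sp2.

C1 sp2, C2 sp, C3 sp2, C4 sp3, C5 sp3, C6 sp2, C7 sp, C8 sp2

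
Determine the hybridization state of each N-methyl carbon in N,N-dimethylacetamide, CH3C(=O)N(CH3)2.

sp³

Each N-methyl carbon — 4 σ bonds. Steric number 4, so sp3.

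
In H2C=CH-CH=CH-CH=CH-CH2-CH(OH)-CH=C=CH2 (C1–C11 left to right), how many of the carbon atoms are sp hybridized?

C1: sp2
C2: sp2
C3: sp2
C4: sp2
C5: sp2
C6: sp2
C7: sp3
C8: sp3
C9: sp2
C10: sp ✓
C11: sp2
C10 → 1 sp carbon.

1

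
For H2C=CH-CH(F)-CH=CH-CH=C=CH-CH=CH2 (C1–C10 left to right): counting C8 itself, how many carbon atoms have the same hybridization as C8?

8

C8 is sp2 (one π bond).
C1: sp2 ✓
C2: sp2 ✓
C3: sp3
C4: sp2 ✓
C5: sp2 ✓
C6: sp2 ✓
C7: sp
C8: sp2 ✓
C9: sp2 ✓
C10: sp2 ✓
8 carbons are sp2.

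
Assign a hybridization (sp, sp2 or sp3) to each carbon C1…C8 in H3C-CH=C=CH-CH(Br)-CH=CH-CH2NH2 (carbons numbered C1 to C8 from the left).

C1 has 4 σ bonds: steric number 4 → sp3.
C2 — 3 σ bonds, plus one π bond. Steric number 3, so sp2.
C3 — 2 σ bonds, plus two π bonds. Steric number 2, so sp.
C4: 3 σ bonds, plus one π bond — 3 electron domains, sp2.
C5: 4 σ bonds; 4 regions of electron density → sp3.
C6: 3 σ bonds, plus one π bond — 3 electron domains, sp2.
C7: 3 σ bonds, plus one π bond — 3 electron domains, sp2.
C8: 4 σ bonds; 4 regions of electron density → sp3.

C1 sp3, C2 sp2, C3 sp, C4 sp2, C5 sp3, C6 sp2, C7 sp2, C8 sp3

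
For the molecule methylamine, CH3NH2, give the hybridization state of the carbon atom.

The carbon atom: 4 σ bonds — 4 electron domains, sp3.

sp³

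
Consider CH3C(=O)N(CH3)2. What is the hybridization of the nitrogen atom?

Amide resonance: N lone pair conjugated with C=O → sp2.

sp²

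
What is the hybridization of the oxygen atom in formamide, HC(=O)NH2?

The oxygen atom carries 1 σ bond and 2 lone pairs, plus one π bond, giving a steric number of 3, so it is sp2.

sp2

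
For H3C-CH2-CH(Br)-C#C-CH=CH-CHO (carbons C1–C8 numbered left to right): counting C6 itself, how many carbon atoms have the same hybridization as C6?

3

C6 is sp2 (one π bond).
C1: sp3
C2: sp3
C3: sp3
C4: sp
C5: sp
C6: sp2 ✓
C7: sp2 ✓
C8: sp2 ✓
3 carbons are sp2.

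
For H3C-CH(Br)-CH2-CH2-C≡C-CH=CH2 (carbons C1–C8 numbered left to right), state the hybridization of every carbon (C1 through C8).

C1 sp3, C2 sp3, C3 sp3, C4 sp3, C5 sp, C6 sp, C7 sp2, C8 sp2

C1 is sp3: 4 σ bonds, 4 electron-density regions.
C2 is sp3: 4 σ bonds, 4 electron-density regions.
C3 carries 4 σ bonds, giving a steric number of 4, so it is sp3.
C4 — 4 σ bonds. Steric number 4, so sp3.
C5 — 2 σ bonds, plus two π bonds. Steric number 2, so sp.
C6 carries 2 σ bonds, plus two π bonds, giving a steric number of 2, so it is sp.
C7: 3 σ bonds, plus one π bond; 3 regions of electron density → sp2.
C8 is sp2: 3 σ bonds, plus one π bond, 3 electron-density regions.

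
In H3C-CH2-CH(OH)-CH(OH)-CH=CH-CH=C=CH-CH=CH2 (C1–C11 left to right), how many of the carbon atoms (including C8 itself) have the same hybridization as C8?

1

C8 is sp (two π bonds).
C1: sp3
C2: sp3
C3: sp3
C4: sp3
C5: sp2
C6: sp2
C7: sp2
C8: sp ✓
C9: sp2
C10: sp2
C11: sp2
1 carbon is sp.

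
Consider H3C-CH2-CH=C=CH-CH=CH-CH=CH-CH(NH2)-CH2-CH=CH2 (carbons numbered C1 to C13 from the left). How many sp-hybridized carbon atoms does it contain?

C1: sp3
C2: sp3
C3: sp2
C4: sp ✓
C5: sp2
C6: sp2
C7: sp2
C8: sp2
C9: sp2
C10: sp3
C11: sp3
C12: sp2
C13: sp2
C4 → 1 sp carbon.

1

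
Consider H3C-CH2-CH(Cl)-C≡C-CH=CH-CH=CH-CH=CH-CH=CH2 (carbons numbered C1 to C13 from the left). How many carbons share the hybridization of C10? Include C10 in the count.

C10 is sp2 (one π bond).
C1: sp3
C2: sp3
C3: sp3
C4: sp
C5: sp
C6: sp2 ✓
C7: sp2 ✓
C8: sp2 ✓
C9: sp2 ✓
C10: sp2 ✓
C11: sp2 ✓
C12: sp2 ✓
C13: sp2 ✓
8 carbons are sp2.

8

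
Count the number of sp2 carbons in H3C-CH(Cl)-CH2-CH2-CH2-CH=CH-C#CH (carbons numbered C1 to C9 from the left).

C1: sp3
C2: sp3
C3: sp3
C4: sp3
C5: sp3
C6: sp2 ✓
C7: sp2 ✓
C8: sp
C9: sp
C6, C7 → 2 sp2 carbons.

2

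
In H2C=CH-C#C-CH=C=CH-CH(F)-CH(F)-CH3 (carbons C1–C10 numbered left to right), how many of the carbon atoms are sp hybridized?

3

C1: sp2
C2: sp2
C3: sp ✓
C4: sp ✓
C5: sp2
C6: sp ✓
C7: sp2
C8: sp3
C9: sp3
C10: sp3
C3, C4, C6 → 3 sp carbons.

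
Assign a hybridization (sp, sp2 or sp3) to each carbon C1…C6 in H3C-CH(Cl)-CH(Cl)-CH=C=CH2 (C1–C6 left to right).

C1 carries 4 σ bonds, giving a steric number of 4, so it is sp3.
C2: 4 σ bonds; 4 regions of electron density → sp3.
C3: 4 σ bonds; 4 regions of electron density → sp3.
C4 (3 σ bonds, plus one π bond) has steric number 3: sp2.
C5 has 2 σ bonds, plus two π bonds: steric number 2 → sp.
C6: 3 σ bonds, plus one π bond — 3 electron domains, sp2.

C1 sp3, C2 sp3, C3 sp3, C4 sp2, C5 sp, C6 sp2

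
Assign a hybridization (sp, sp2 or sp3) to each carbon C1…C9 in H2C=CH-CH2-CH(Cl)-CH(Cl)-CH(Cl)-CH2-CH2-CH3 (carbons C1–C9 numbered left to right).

C1 sp2, C2 sp2, C3 sp3, C4 sp3, C5 sp3, C6 sp3, C7 sp3, C8 sp3, C9 sp3

C1: 3 σ bonds, plus one π bond; 3 regions of electron density → sp2.
C2: 3 σ bonds, plus one π bond — 3 electron domains, sp2.
C3 carries 4 σ bonds, giving a steric number of 4, so it is sp3.
C4 (4 σ bonds) has steric number 4: sp3.
C5: 4 σ bonds; 4 regions of electron density → sp3.
C6 is sp3: 4 σ bonds, 4 electron-density regions.
C7 has 4 σ bonds: steric number 4 → sp3.
C8 has 4 σ bonds: steric number 4 → sp3.
C9 — 4 σ bonds. Steric number 4, so sp3.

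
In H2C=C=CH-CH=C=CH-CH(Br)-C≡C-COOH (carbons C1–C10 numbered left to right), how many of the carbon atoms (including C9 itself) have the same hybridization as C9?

C9 is sp (two π bonds).
C1: sp2
C2: sp ✓
C3: sp2
C4: sp2
C5: sp ✓
C6: sp2
C7: sp3
C8: sp ✓
C9: sp ✓
C10: sp2
4 carbons are sp.

4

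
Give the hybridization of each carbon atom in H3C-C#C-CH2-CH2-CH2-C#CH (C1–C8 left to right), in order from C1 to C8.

C1: 4 σ bonds — 4 electron domains, sp3.
C2: 2 σ bonds, plus two π bonds; 2 regions of electron density → sp.
C3 has 2 σ bonds, plus two π bonds: steric number 2 → sp.
C4 (4 σ bonds) has steric number 4: sp3.
C5 carries 4 σ bonds, giving a steric number of 4, so it is sp3.
C6 — 4 σ bonds. Steric number 4, so sp3.
C7: 2 σ bonds, plus two π bonds; 2 regions of electron density → sp.
C8 has 2 σ bonds, plus two π bonds: steric number 2 → sp.

C1 sp3, C2 sp, C3 sp, C4 sp3, C5 sp3, C6 sp3, C7 sp, C8 sp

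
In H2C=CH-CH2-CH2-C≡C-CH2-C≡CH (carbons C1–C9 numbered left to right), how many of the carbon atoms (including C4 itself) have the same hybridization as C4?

C4 is sp3 (only σ bonds).
C1: sp2
C2: sp2
C3: sp3 ✓
C4: sp3 ✓
C5: sp
C6: sp
C7: sp3 ✓
C8: sp
C9: sp
3 carbons are sp3.

3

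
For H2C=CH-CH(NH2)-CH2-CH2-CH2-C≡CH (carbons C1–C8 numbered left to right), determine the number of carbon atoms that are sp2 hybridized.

2

C1: sp2 ✓
C2: sp2 ✓
C3: sp3
C4: sp3
C5: sp3
C6: sp3
C7: sp
C8: sp
C1, C2 → 2 sp2 carbons.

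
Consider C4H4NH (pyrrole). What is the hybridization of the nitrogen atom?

sp2

N has three σ bonds; its lone pair occupies the p orbital and is part of the aromatic π system, so N is sp2 (not the sp3 a naive steric count of 4 would give).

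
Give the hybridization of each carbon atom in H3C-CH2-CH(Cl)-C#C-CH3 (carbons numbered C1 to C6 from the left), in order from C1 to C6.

C1: 4 σ bonds — 4 electron domains, sp3.
C2: 4 σ bonds; 4 regions of electron density → sp3.
C3 has 4 σ bonds: steric number 4 → sp3.
C4 carries 2 σ bonds, plus two π bonds, giving a steric number of 2, so it is sp.
C5 (2 σ bonds, plus two π bonds) has steric number 2: sp.
C6: 4 σ bonds — 4 electron domains, sp3.

C1 sp3, C2 sp3, C3 sp3, C4 sp, C5 sp, C6 sp3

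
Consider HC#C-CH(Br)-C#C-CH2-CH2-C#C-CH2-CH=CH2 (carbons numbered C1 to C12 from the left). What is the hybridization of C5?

C5: 2 σ bonds, plus two π bonds; 2 regions of electron density → sp.

sp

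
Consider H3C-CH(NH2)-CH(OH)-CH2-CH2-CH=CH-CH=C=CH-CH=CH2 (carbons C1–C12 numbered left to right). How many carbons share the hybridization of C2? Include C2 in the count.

5

C2 is sp3 (only σ bonds).
C1: sp3 ✓
C2: sp3 ✓
C3: sp3 ✓
C4: sp3 ✓
C5: sp3 ✓
C6: sp2
C7: sp2
C8: sp2
C9: sp
C10: sp2
C11: sp2
C12: sp2
5 carbons are sp3.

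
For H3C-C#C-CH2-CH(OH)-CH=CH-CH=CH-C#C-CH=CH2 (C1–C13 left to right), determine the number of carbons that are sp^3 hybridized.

3

C1: sp3 ✓
C2: sp
C3: sp
C4: sp3 ✓
C5: sp3 ✓
C6: sp2
C7: sp2
C8: sp2
C9: sp2
C10: sp
C11: sp
C12: sp2
C13: sp2
C1, C4, C5 → 3 sp3 carbons.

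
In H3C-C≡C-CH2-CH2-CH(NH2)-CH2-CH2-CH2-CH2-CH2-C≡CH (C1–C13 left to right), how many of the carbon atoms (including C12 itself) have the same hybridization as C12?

4

C12 is sp (two π bonds).
C1: sp3
C2: sp ✓
C3: sp ✓
C4: sp3
C5: sp3
C6: sp3
C7: sp3
C8: sp3
C9: sp3
C10: sp3
C11: sp3
C12: sp ✓
C13: sp ✓
4 carbons are sp.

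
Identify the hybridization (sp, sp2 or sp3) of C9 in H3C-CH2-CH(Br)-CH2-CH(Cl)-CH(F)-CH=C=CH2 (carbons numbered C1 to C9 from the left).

sp^2

C9 is sp2: 3 σ bonds, plus one π bond, 3 electron-density regions.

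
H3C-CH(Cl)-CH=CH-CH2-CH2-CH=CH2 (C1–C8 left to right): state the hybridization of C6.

C6: 4 σ bonds — 4 electron domains, sp3.

sp^3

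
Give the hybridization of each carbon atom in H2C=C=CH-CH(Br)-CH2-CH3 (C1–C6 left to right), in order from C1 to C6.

C1 sp2, C2 sp, C3 sp2, C4 sp3, C5 sp3, C6 sp3

C1: 3 σ bonds, plus one π bond; 3 regions of electron density → sp2.
C2 is sp: 2 σ bonds, plus two π bonds, 2 electron-density regions.
C3 carries 3 σ bonds, plus one π bond, giving a steric number of 3, so it is sp2.
C4 is sp3: 4 σ bonds, 4 electron-density regions.
C5 (4 σ bonds) has steric number 4: sp3.
C6 — 4 σ bonds. Steric number 4, so sp3.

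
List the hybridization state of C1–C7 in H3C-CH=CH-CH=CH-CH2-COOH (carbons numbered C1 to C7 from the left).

C1 has 4 σ bonds: steric number 4 → sp3.
C2 carries 3 σ bonds, plus one π bond, giving a steric number of 3, so it is sp2.
C3: 3 σ bonds, plus one π bond; 3 regions of electron density → sp2.
C4: 3 σ bonds, plus one π bond — 3 electron domains, sp2.
C5 (3 σ bonds, plus one π bond) has steric number 3: sp2.
C6: 4 σ bonds — 4 electron domains, sp3.
C7 (3 σ bonds, plus one π bond) has steric number 3: sp2.

C1 sp3, C2 sp2, C3 sp2, C4 sp2, C5 sp2, C6 sp3, C7 sp2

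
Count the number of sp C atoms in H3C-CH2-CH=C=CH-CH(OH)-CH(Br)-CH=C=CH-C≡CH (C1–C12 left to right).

C1: sp3
C2: sp3
C3: sp2
C4: sp ✓
C5: sp2
C6: sp3
C7: sp3
C8: sp2
C9: sp ✓
C10: sp2
C11: sp ✓
C12: sp ✓
C4, C9, C11, C12 → 4 sp carbons.

4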